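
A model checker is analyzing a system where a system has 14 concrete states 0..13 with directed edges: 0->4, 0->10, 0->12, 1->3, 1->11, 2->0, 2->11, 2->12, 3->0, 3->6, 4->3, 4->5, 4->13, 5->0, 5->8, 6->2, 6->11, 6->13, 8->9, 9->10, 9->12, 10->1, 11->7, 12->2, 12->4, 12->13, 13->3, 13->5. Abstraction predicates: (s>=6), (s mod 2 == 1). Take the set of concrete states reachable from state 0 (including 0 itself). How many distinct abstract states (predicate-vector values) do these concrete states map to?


BFS from 0:
Concrete reachable: {0, 1, 2, 3, 4, 5, 6, 7, 8, 9, 10, 11, 12, 13}
Abstract via predicates (s>=6), (s mod 2 == 1):
  (0,0) <- {0, 2, 4}
  (0,1) <- {1, 3, 5}
  (1,0) <- {6, 8, 10, 12}
  (1,1) <- {7, 9, 11, 13}
Distinct abstract states = 4

4


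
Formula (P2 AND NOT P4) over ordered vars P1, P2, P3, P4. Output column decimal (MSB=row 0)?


Formula: (P2 AND NOT P4) over P1, P2, P3, P4 (16 rows)
Evaluate each row (bits = P1,P2,P3,P4, MSB first):
  row 0 [0000]: (0 AND NOT 0) -> 0
  row 1 [0001]: (0 AND NOT 1) -> 0
  row 2 [0010]: (0 AND NOT 0) -> 0
  row 3 [0011]: (0 AND NOT 1) -> 0
  row 4 [0100]: (1 AND NOT 0) -> 1
  row 5 [0101]: (1 AND NOT 1) -> 0
  row 6 [0110]: (1 AND NOT 0) -> 1
  row 7 [0111]: (1 AND NOT 1) -> 0
  row 8 [1000]: (0 AND NOT 0) -> 0
  row 9 [1001]: (0 AND NOT 1) -> 0
  row 10 [1010]: (0 AND NOT 0) -> 0
  row 11 [1011]: (0 AND NOT 1) -> 0
  row 12 [1100]: (1 AND NOT 0) -> 1
  row 13 [1101]: (1 AND NOT 1) -> 0
  row 14 [1110]: (1 AND NOT 0) -> 1
  row 15 [1111]: (1 AND NOT 1) -> 0
Full result column, 4 rows per line (P1,P2 fixed per line; P3,P4 runs 00..11 left to right):
  rows 0-3 [P1,P2=00]: 0000  = hex 0
  rows 4-7 [P1,P2=01]: 1010  = hex A
  rows 8-11 [P1,P2=10]: 0000  = hex 0
  rows 12-15 [P1,P2=11]: 1010  = hex A
Output column (row 0 .. row 15) = 0000101000001010
Output column grouped in 4s = 0000 1010 0000 1010 = 0x0A0A
Convert to decimal digit by digit (value = value*16 + digit):
  0 -> 0
  0*16 + 10 (A) = 10
  10*16 + 0 = 160
  160*16 + 10 (A) = 2570
Decimal = 2570

2570


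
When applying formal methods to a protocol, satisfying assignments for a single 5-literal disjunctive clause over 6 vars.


Step 1: Total=2^6=64
Step 2: Unsat when all 5 false: 2^1=2
Step 3: Sat=64-2=62

62


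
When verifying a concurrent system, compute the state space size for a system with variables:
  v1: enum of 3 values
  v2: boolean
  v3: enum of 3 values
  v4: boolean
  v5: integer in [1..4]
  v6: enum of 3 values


State space = product of domain sizes of all variables.
Domain sizes:
  v1 (enum of 3 values): 3
  v2 (boolean): 2
  v3 (enum of 3 values): 3
  v4 (boolean): 2
  v5 (integer in [1..4]): 4
  v6 (enum of 3 values): 3
Product = 3 * 2 * 3 * 2 * 4 * 3 = 432

432


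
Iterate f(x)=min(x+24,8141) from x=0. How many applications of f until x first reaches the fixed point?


Step 1: x=0, cap=8141, increment=24
Step 2: x grows by 24 each step until capped at 8141; fixed point is x=8141
Step 3: iterations = ceil(8141/24) = 340

340


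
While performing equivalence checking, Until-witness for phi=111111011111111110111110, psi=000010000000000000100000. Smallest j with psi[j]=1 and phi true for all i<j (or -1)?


(phi U psi) at 0: need smallest j with psi[j]=1 and phi[i]=1 for all i in [0,j).
Scan from step 0:
  step 0: phi=1, psi=0 -> continue
  step 1: phi=1, psi=0 -> continue
  step 2: phi=1, psi=0 -> continue
  step 3: phi=1, psi=0 -> continue
  step 4: psi=1 and phi held for [0,4) -> witness found
Witness step = 4

4


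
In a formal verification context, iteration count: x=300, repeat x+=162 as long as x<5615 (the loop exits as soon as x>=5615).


Step 1: x goes from 300 toward 5615 by 162; the body runs while x<5615, so iterations = ceil((bound-start)/step)
Step 2: Distance=5315
Step 3: ceil(5315/162)=33

33


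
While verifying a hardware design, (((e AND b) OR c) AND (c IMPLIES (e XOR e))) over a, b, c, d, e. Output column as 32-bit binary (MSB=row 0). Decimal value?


Formula: (((e AND b) OR c) AND (c IMPLIES (e XOR e))) over a, b, c, d, e (32 rows)
Evaluate each row (bits = a,b,c,d,e, MSB first):
  row 0 [00000]: (((0 AND 0) OR 0) AND (0 IMPLIES (0 XOR 0))) -> 0
  row 1 [00001]: (((1 AND 0) OR 0) AND (0 IMPLIES (1 XOR 1))) -> 0
  row 2 [00010]: (((0 AND 0) OR 0) AND (0 IMPLIES (0 XOR 0))) -> 0
  row 3 [00011]: (((1 AND 0) OR 0) AND (0 IMPLIES (1 XOR 1))) -> 0
  row 4 [00100]: (((0 AND 0) OR 1) AND (1 IMPLIES (0 XOR 0))) -> 0
  row 5 [00101]: (((1 AND 0) OR 1) AND (1 IMPLIES (1 XOR 1))) -> 0
  row 6 [00110]: (((0 AND 0) OR 1) AND (1 IMPLIES (0 XOR 0))) -> 0
  row 7 [00111]: (((1 AND 0) OR 1) AND (1 IMPLIES (1 XOR 1))) -> 0
  row 8 [01000]: (((0 AND 1) OR 0) AND (0 IMPLIES (0 XOR 0))) -> 0
  row 9 [01001]: (((1 AND 1) OR 0) AND (0 IMPLIES (1 XOR 1))) -> 1
  row 10 [01010]: (((0 AND 1) OR 0) AND (0 IMPLIES (0 XOR 0))) -> 0
  row 11 [01011]: (((1 AND 1) OR 0) AND (0 IMPLIES (1 XOR 1))) -> 1
  row 12 [01100]: (((0 AND 1) OR 1) AND (1 IMPLIES (0 XOR 0))) -> 0
  row 13 [01101]: (((1 AND 1) OR 1) AND (1 IMPLIES (1 XOR 1))) -> 0
  row 14 [01110]: (((0 AND 1) OR 1) AND (1 IMPLIES (0 XOR 0))) -> 0
  row 15 [01111]: (((1 AND 1) OR 1) AND (1 IMPLIES (1 XOR 1))) -> 0
  row 16 [10000]: (((0 AND 0) OR 0) AND (0 IMPLIES (0 XOR 0))) -> 0
  row 17 [10001]: (((1 AND 0) OR 0) AND (0 IMPLIES (1 XOR 1))) -> 0
  row 18 [10010]: (((0 AND 0) OR 0) AND (0 IMPLIES (0 XOR 0))) -> 0
  row 19 [10011]: (((1 AND 0) OR 0) AND (0 IMPLIES (1 XOR 1))) -> 0
  row 20 [10100]: (((0 AND 0) OR 1) AND (1 IMPLIES (0 XOR 0))) -> 0
  row 21 [10101]: (((1 AND 0) OR 1) AND (1 IMPLIES (1 XOR 1))) -> 0
  row 22 [10110]: (((0 AND 0) OR 1) AND (1 IMPLIES (0 XOR 0))) -> 0
  row 23 [10111]: (((1 AND 0) OR 1) AND (1 IMPLIES (1 XOR 1))) -> 0
  row 24 [11000]: (((0 AND 1) OR 0) AND (0 IMPLIES (0 XOR 0))) -> 0
  row 25 [11001]: (((1 AND 1) OR 0) AND (0 IMPLIES (1 XOR 1))) -> 1
  row 26 [11010]: (((0 AND 1) OR 0) AND (0 IMPLIES (0 XOR 0))) -> 0
  row 27 [11011]: (((1 AND 1) OR 0) AND (0 IMPLIES (1 XOR 1))) -> 1
  row 28 [11100]: (((0 AND 1) OR 1) AND (1 IMPLIES (0 XOR 0))) -> 0
  row 29 [11101]: (((1 AND 1) OR 1) AND (1 IMPLIES (1 XOR 1))) -> 0
  row 30 [11110]: (((0 AND 1) OR 1) AND (1 IMPLIES (0 XOR 0))) -> 0
  row 31 [11111]: (((1 AND 1) OR 1) AND (1 IMPLIES (1 XOR 1))) -> 0
Full result column, 4 rows per line (a,b,c fixed per line; d,e runs 00..11 left to right):
  rows 0-3 [a,b,c=000]: 0000  = hex 0
  rows 4-7 [a,b,c=001]: 0000  = hex 0
  rows 8-11 [a,b,c=010]: 0101  = hex 5
  rows 12-15 [a,b,c=011]: 0000  = hex 0
  rows 16-19 [a,b,c=100]: 0000  = hex 0
  rows 20-23 [a,b,c=101]: 0000  = hex 0
  rows 24-27 [a,b,c=110]: 0101  = hex 5
  rows 28-31 [a,b,c=111]: 0000  = hex 0
Output column (row 0 .. row 31) = 00000000010100000000000001010000
Output column grouped in 4s = 0000 0000 0101 0000 0000 0000 0101 0000 = 0x00500050
Convert to decimal digit by digit (value = value*16 + digit):
  0 -> 0
  0*16 + 0 = 0
  0*16 + 5 = 5
  5*16 + 0 = 80
  80*16 + 0 = 1280
  1280*16 + 0 = 20480
  20480*16 + 5 = 327685
  327685*16 + 0 = 5242960
Decimal = 5242960

5242960


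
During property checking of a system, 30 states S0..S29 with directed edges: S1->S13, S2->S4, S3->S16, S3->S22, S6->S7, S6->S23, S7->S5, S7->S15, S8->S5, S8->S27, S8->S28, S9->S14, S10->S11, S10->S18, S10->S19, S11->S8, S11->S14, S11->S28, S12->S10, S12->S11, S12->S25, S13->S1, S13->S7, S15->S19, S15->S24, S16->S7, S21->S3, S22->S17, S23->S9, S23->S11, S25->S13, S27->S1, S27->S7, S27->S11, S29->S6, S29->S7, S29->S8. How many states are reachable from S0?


BFS from S0:
  layer 0: {S0}
Reachable set: {S0}
Count = 1

1


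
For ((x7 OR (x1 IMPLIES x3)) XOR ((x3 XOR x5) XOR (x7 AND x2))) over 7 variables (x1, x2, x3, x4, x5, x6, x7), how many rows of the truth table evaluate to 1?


Formula: ((x7 OR (x1 IMPLIES x3)) XOR ((x3 XOR x5) XOR (x7 AND x2))) over 7 vars (128 rows)
Evaluate each row (x1, x2, x3, x4, x5, x6, x7 as bits, MSB first):
  row 0 [0000000]: ((0 OR (0 IMPLIES 0)) XOR ((0 XOR 0) XOR (0 AND 0))) -> 1
  row 1 [0000001]: ((1 OR (0 IMPLIES 0)) XOR ((0 XOR 0) XOR (1 AND 0))) -> 1
  row 2 [0000010]: ((0 OR (0 IMPLIES 0)) XOR ((0 XOR 0) XOR (0 AND 0))) -> 1
  row 3 [0000011]: ((1 OR (0 IMPLIES 0)) XOR ((0 XOR 0) XOR (1 AND 0))) -> 1
  row 4 [0000100]: ((0 OR (0 IMPLIES 0)) XOR ((0 XOR 1) XOR (0 AND 0))) -> 0
  (every remaining row is evaluated the same way; all 128 results are listed next)
Full result column, 8 rows per line (x1,x2,x3,x4 fixed per line; x5,x6,x7 runs 000..111 left to right):
  rows 0-7 [x1,x2,x3,x4=0000]: 11110000  (ones: 4)
  rows 8-15 [x1,x2,x3,x4=0001]: 11110000  (ones: 4)
  rows 16-23 [x1,x2,x3,x4=0010]: 00001111  (ones: 4)
  rows 24-31 [x1,x2,x3,x4=0011]: 00001111  (ones: 4)
  rows 32-39 [x1,x2,x3,x4=0100]: 10100101  (ones: 4)
  rows 40-47 [x1,x2,x3,x4=0101]: 10100101  (ones: 4)
  rows 48-55 [x1,x2,x3,x4=0110]: 01011010  (ones: 4)
  rows 56-63 [x1,x2,x3,x4=0111]: 01011010  (ones: 4)
  rows 64-71 [x1,x2,x3,x4=1000]: 01011010  (ones: 4)
  rows 72-79 [x1,x2,x3,x4=1001]: 01011010  (ones: 4)
  rows 80-87 [x1,x2,x3,x4=1010]: 00001111  (ones: 4)
  rows 88-95 [x1,x2,x3,x4=1011]: 00001111  (ones: 4)
  rows 96-103 [x1,x2,x3,x4=1100]: 00001111  (ones: 4)
  rows 104-111 [x1,x2,x3,x4=1101]: 00001111  (ones: 4)
  rows 112-119 [x1,x2,x3,x4=1110]: 01011010  (ones: 4)
  rows 120-127 [x1,x2,x3,x4=1111]: 01011010  (ones: 4)
Count of 1-rows = 4+4+4+4+4+4+4+4+4+4+4+4+4+4+4+4 = 64

64


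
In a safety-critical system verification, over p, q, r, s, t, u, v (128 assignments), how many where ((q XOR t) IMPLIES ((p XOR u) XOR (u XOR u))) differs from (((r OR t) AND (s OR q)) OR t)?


F1 = ((q XOR t) IMPLIES ((p XOR u) XOR (u XOR u)))
F2 = (((r OR t) AND (s OR q)) OR t)
Evaluate both on each of 128 rows (bits = p,q,r,s,t,u,v):
  row 0 [0000000]: F1=1 F2=0 (differ) -> 1
  row 1 [0000001]: F1=1 F2=0 (differ) -> 1
  row 2 [0000010]: F1=1 F2=0 (differ) -> 1
  row 3 [0000011]: F1=1 F2=0 (differ) -> 1
  row 4 [0000100]: F1=0 F2=1 (differ) -> 1
  (every remaining row is evaluated the same way; all 128 results are listed next)
Full result column, 8 rows per line (p,q,r,s fixed per line; t,u,v runs 000..111 left to right):
  rows 0-7 [p,q,r,s=0000]: 11111100  (ones: 6)
  rows 8-15 [p,q,r,s=0001]: 11111100  (ones: 6)
  rows 16-23 [p,q,r,s=0010]: 11111100  (ones: 6)
  rows 24-31 [p,q,r,s=0011]: 00001100  (ones: 2)
  rows 32-39 [p,q,r,s=0100]: 00110000  (ones: 2)
  rows 40-47 [p,q,r,s=0101]: 00110000  (ones: 2)
  rows 48-55 [p,q,r,s=0110]: 11000000  (ones: 2)
  rows 56-63 [p,q,r,s=0111]: 11000000  (ones: 2)
  rows 64-71 [p,q,r,s=1000]: 11110011  (ones: 6)
  rows 72-79 [p,q,r,s=1001]: 11110011  (ones: 6)
  rows 80-87 [p,q,r,s=1010]: 11110011  (ones: 6)
  rows 88-95 [p,q,r,s=1011]: 00000011  (ones: 2)
  rows 96-103 [p,q,r,s=1100]: 11000000  (ones: 2)
  rows 104-111 [p,q,r,s=1101]: 11000000  (ones: 2)
  rows 112-119 [p,q,r,s=1110]: 00110000  (ones: 2)
  rows 120-127 [p,q,r,s=1111]: 00110000  (ones: 2)
Disagreements = 6+6+6+2+2+2+2+2+6+6+6+2+2+2+2+2 = 56

56


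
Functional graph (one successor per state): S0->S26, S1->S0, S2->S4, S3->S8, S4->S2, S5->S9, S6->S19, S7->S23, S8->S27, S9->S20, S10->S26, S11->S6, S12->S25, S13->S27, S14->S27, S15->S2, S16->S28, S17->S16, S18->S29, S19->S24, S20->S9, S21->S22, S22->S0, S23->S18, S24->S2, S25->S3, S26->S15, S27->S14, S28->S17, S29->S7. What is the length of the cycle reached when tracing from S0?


Trace from S0 until a state repeats:
  S0 -> S26 -> S15 -> S2 -> S4 -> S2
S2 first seen at step 3, revisited at step 5.
Cycle length = 5 - 3 = 2

2


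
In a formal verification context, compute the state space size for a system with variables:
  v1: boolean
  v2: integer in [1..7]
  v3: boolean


State space = product of domain sizes of all variables.
Domain sizes:
  v1 (boolean): 2
  v2 (integer in [1..7]): 7
  v3 (boolean): 2
Product = 2 * 7 * 2 = 28

28


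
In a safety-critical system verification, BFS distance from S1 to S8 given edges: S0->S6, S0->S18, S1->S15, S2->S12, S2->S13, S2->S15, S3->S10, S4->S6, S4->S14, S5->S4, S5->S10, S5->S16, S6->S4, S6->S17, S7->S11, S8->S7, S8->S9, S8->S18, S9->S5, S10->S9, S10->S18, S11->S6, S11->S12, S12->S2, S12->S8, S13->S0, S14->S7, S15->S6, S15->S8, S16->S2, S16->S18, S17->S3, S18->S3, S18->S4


BFS layer-by-layer from S1:
  dist 0: {S1}
  dist 1: {S15}
  dist 2: {S6, S8}
  -> S8 reached at distance 2
Shortest path length = 2

2


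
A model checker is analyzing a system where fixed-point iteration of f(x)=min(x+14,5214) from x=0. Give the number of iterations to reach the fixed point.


Step 1: x=0, cap=5214, increment=14
Step 2: x grows by 14 each step until capped at 5214; fixed point is x=5214
Step 3: iterations = ceil(5214/14) = 373

373


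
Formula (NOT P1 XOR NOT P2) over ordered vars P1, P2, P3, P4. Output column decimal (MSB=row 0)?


Formula: (NOT P1 XOR NOT P2) over P1, P2, P3, P4 (16 rows)
Evaluate each row (bits = P1,P2,P3,P4, MSB first):
  row 0 [0000]: (NOT 0 XOR NOT 0) -> 0
  row 1 [0001]: (NOT 0 XOR NOT 0) -> 0
  row 2 [0010]: (NOT 0 XOR NOT 0) -> 0
  row 3 [0011]: (NOT 0 XOR NOT 0) -> 0
  row 4 [0100]: (NOT 0 XOR NOT 1) -> 1
  row 5 [0101]: (NOT 0 XOR NOT 1) -> 1
  row 6 [0110]: (NOT 0 XOR NOT 1) -> 1
  row 7 [0111]: (NOT 0 XOR NOT 1) -> 1
  row 8 [1000]: (NOT 1 XOR NOT 0) -> 1
  row 9 [1001]: (NOT 1 XOR NOT 0) -> 1
  row 10 [1010]: (NOT 1 XOR NOT 0) -> 1
  row 11 [1011]: (NOT 1 XOR NOT 0) -> 1
  row 12 [1100]: (NOT 1 XOR NOT 1) -> 0
  row 13 [1101]: (NOT 1 XOR NOT 1) -> 0
  row 14 [1110]: (NOT 1 XOR NOT 1) -> 0
  row 15 [1111]: (NOT 1 XOR NOT 1) -> 0
Full result column, 4 rows per line (P1,P2 fixed per line; P3,P4 runs 00..11 left to right):
  rows 0-3 [P1,P2=00]: 0000  = hex 0
  rows 4-7 [P1,P2=01]: 1111  = hex F
  rows 8-11 [P1,P2=10]: 1111  = hex F
  rows 12-15 [P1,P2=11]: 0000  = hex 0
Output column (row 0 .. row 15) = 0000111111110000
Output column grouped in 4s = 0000 1111 1111 0000 = 0x0FF0
Convert to decimal digit by digit (value = value*16 + digit):
  0 -> 0
  0*16 + 15 (F) = 15
  15*16 + 15 (F) = 255
  255*16 + 0 = 4080
Decimal = 4080

4080


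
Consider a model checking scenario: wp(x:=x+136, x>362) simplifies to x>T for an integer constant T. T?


Formula: wp(x:=E, P) = P[E/x] (substitute E for x in postcondition)
Step 1: Postcondition: x>362
Step 2: Substitute x+136 for x: x+136>362
Step 3: Solve for x: x > 362-136 = 226

226


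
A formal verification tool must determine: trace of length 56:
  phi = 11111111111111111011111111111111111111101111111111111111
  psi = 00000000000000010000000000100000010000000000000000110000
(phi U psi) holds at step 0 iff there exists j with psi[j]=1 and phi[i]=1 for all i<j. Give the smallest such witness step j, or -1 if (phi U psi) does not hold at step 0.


(phi U psi) at 0: need smallest j with psi[j]=1 and phi[i]=1 for all i in [0,j).
Scan from step 0:
  step 0: phi=1, psi=0 -> continue
  step 1: phi=1, psi=0 -> continue
  step 2: phi=1, psi=0 -> continue
  step 3: phi=1, psi=0 -> continue
  step 15: psi=1 and phi held for [0,15) -> witness found
Witness step = 15

15


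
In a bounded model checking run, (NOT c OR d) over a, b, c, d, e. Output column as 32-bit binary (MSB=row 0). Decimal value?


Formula: (NOT c OR d) over a, b, c, d, e (32 rows)
Evaluate each row (bits = a,b,c,d,e, MSB first):
  row 0 [00000]: (NOT 0 OR 0) -> 1
  row 1 [00001]: (NOT 0 OR 0) -> 1
  row 2 [00010]: (NOT 0 OR 1) -> 1
  row 3 [00011]: (NOT 0 OR 1) -> 1
  row 4 [00100]: (NOT 1 OR 0) -> 0
  row 5 [00101]: (NOT 1 OR 0) -> 0
  row 6 [00110]: (NOT 1 OR 1) -> 1
  row 7 [00111]: (NOT 1 OR 1) -> 1
  row 8 [01000]: (NOT 0 OR 0) -> 1
  row 9 [01001]: (NOT 0 OR 0) -> 1
  row 10 [01010]: (NOT 0 OR 1) -> 1
  row 11 [01011]: (NOT 0 OR 1) -> 1
  row 12 [01100]: (NOT 1 OR 0) -> 0
  row 13 [01101]: (NOT 1 OR 0) -> 0
  row 14 [01110]: (NOT 1 OR 1) -> 1
  row 15 [01111]: (NOT 1 OR 1) -> 1
  row 16 [10000]: (NOT 0 OR 0) -> 1
  row 17 [10001]: (NOT 0 OR 0) -> 1
  row 18 [10010]: (NOT 0 OR 1) -> 1
  row 19 [10011]: (NOT 0 OR 1) -> 1
  row 20 [10100]: (NOT 1 OR 0) -> 0
  row 21 [10101]: (NOT 1 OR 0) -> 0
  row 22 [10110]: (NOT 1 OR 1) -> 1
  row 23 [10111]: (NOT 1 OR 1) -> 1
  row 24 [11000]: (NOT 0 OR 0) -> 1
  row 25 [11001]: (NOT 0 OR 0) -> 1
  row 26 [11010]: (NOT 0 OR 1) -> 1
  row 27 [11011]: (NOT 0 OR 1) -> 1
  row 28 [11100]: (NOT 1 OR 0) -> 0
  row 29 [11101]: (NOT 1 OR 0) -> 0
  row 30 [11110]: (NOT 1 OR 1) -> 1
  row 31 [11111]: (NOT 1 OR 1) -> 1
Full result column, 4 rows per line (a,b,c fixed per line; d,e runs 00..11 left to right):
  rows 0-3 [a,b,c=000]: 1111  = hex F
  rows 4-7 [a,b,c=001]: 0011  = hex 3
  rows 8-11 [a,b,c=010]: 1111  = hex F
  rows 12-15 [a,b,c=011]: 0011  = hex 3
  rows 16-19 [a,b,c=100]: 1111  = hex F
  rows 20-23 [a,b,c=101]: 0011  = hex 3
  rows 24-27 [a,b,c=110]: 1111  = hex F
  rows 28-31 [a,b,c=111]: 0011  = hex 3
Output column (row 0 .. row 31) = 11110011111100111111001111110011
Output column grouped in 4s = 1111 0011 1111 0011 1111 0011 1111 0011 = 0xF3F3F3F3
Convert to decimal digit by digit (value = value*16 + digit):
  F -> 15
  15*16 + 3 = 243
  243*16 + 15 (F) = 3903
  3903*16 + 3 = 62451
  62451*16 + 15 (F) = 999231
  999231*16 + 3 = 15987699
  15987699*16 + 15 (F) = 255803199
  255803199*16 + 3 = 4092851187
Decimal = 4092851187

4092851187


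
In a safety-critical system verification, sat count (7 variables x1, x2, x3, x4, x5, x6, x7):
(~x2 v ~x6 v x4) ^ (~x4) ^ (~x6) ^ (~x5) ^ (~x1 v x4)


CNF with 5 clauses over 7 vars (128 assignments).
An assignment satisfies CNF iff every clause has >=1 true literal.
Check each row (bits = x1,x2,x3,x4,x5,x6,x7; clause T/F shown):
  row 0 [0000000]: clauses=TTTTT -> 1
  row 1 [0000001]: clauses=TTTTT -> 1
  row 2 [0000010]: clauses=TTFTT -> 0
  row 3 [0000011]: clauses=TTFTT -> 0
  row 4 [0000100]: clauses=TTTFT -> 0
  (every remaining row is evaluated the same way; all 128 results are listed next)
Full result column, 8 rows per line (x1,x2,x3,x4 fixed per line; x5,x6,x7 runs 000..111 left to right):
  rows 0-7 [x1,x2,x3,x4=0000]: 11000000  (ones: 2)
  rows 8-15 [x1,x2,x3,x4=0001]: 00000000  (ones: 0)
  rows 16-23 [x1,x2,x3,x4=0010]: 11000000  (ones: 2)
  rows 24-31 [x1,x2,x3,x4=0011]: 00000000  (ones: 0)
  rows 32-39 [x1,x2,x3,x4=0100]: 11000000  (ones: 2)
  rows 40-47 [x1,x2,x3,x4=0101]: 00000000  (ones: 0)
  rows 48-55 [x1,x2,x3,x4=0110]: 11000000  (ones: 2)
  rows 56-63 [x1,x2,x3,x4=0111]: 00000000  (ones: 0)
  rows 64-71 [x1,x2,x3,x4=1000]: 00000000  (ones: 0)
  rows 72-79 [x1,x2,x3,x4=1001]: 00000000  (ones: 0)
  rows 80-87 [x1,x2,x3,x4=1010]: 00000000  (ones: 0)
  rows 88-95 [x1,x2,x3,x4=1011]: 00000000  (ones: 0)
  rows 96-103 [x1,x2,x3,x4=1100]: 00000000  (ones: 0)
  rows 104-111 [x1,x2,x3,x4=1101]: 00000000  (ones: 0)
  rows 112-119 [x1,x2,x3,x4=1110]: 00000000  (ones: 0)
  rows 120-127 [x1,x2,x3,x4=1111]: 00000000  (ones: 0)
Satisfying assignments = 2+0+2+0+2+0+2+0+0+0+0+0+0+0+0+0 = 8

8


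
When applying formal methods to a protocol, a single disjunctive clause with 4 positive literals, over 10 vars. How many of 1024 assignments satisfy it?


Step 1: Total=2^10=1024
Step 2: Unsat when all 4 false: 2^6=64
Step 3: Sat=1024-64=960

960


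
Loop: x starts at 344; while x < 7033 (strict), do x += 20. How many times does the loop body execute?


Step 1: x goes from 344 toward 7033 by 20; the body runs while x<7033, so iterations = ceil((bound-start)/step)
Step 2: Distance=6689
Step 3: ceil(6689/20)=335

335


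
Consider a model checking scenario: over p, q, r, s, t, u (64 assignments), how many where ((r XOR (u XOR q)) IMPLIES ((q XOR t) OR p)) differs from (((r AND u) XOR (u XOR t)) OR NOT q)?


F1 = ((r XOR (u XOR q)) IMPLIES ((q XOR t) OR p))
F2 = (((r AND u) XOR (u XOR t)) OR NOT q)
Evaluate both on each of 64 rows (bits = p,q,r,s,t,u):
  row 0 [000000]: F1=1 F2=1 -> 0
  row 1 [000001]: F1=0 F2=1 (differ) -> 1
  row 2 [000010]: F1=1 F2=1 -> 0
  row 3 [000011]: F1=1 F2=1 -> 0
  row 4 [000100]: F1=1 F2=1 -> 0
  (every remaining row is evaluated the same way; all 64 results are listed next)
Full result column, 8 rows per line (p,q,r fixed per line; s,t,u runs 000..111 left to right):
  rows 0-7 [p,q,r=000]: 01000100  (ones: 2)
  rows 8-15 [p,q,r=001]: 10001000  (ones: 2)
  rows 16-23 [p,q,r=010]: 10111011  (ones: 6)
  rows 24-31 [p,q,r=011]: 11011101  (ones: 6)
  rows 32-39 [p,q,r=100]: 00000000  (ones: 0)
  rows 40-47 [p,q,r=101]: 00000000  (ones: 0)
  rows 48-55 [p,q,r=110]: 10011001  (ones: 4)
  rows 56-63 [p,q,r=111]: 11001100  (ones: 4)
Disagreements = 2+2+6+6+0+0+4+4 = 24

24


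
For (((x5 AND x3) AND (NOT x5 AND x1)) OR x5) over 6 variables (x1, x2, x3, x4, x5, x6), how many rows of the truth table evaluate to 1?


Formula: (((x5 AND x3) AND (NOT x5 AND x1)) OR x5) over 6 vars (64 rows)
Evaluate each row (x1, x2, x3, x4, x5, x6 as bits, MSB first):
  row 0 [000000]: (((0 AND 0) AND (NOT 0 AND 0)) OR 0) -> 0
  row 1 [000001]: (((0 AND 0) AND (NOT 0 AND 0)) OR 0) -> 0
  row 2 [000010]: (((1 AND 0) AND (NOT 1 AND 0)) OR 1) -> 1
  row 3 [000011]: (((1 AND 0) AND (NOT 1 AND 0)) OR 1) -> 1
  row 4 [000100]: (((0 AND 0) AND (NOT 0 AND 0)) OR 0) -> 0
  (every remaining row is evaluated the same way; all 64 results are listed next)
Full result column, 8 rows per line (x1,x2,x3 fixed per line; x4,x5,x6 runs 000..111 left to right):
  rows 0-7 [x1,x2,x3=000]: 00110011  (ones: 4)
  rows 8-15 [x1,x2,x3=001]: 00110011  (ones: 4)
  rows 16-23 [x1,x2,x3=010]: 00110011  (ones: 4)
  rows 24-31 [x1,x2,x3=011]: 00110011  (ones: 4)
  rows 32-39 [x1,x2,x3=100]: 00110011  (ones: 4)
  rows 40-47 [x1,x2,x3=101]: 00110011  (ones: 4)
  rows 48-55 [x1,x2,x3=110]: 00110011  (ones: 4)
  rows 56-63 [x1,x2,x3=111]: 00110011  (ones: 4)
Count of 1-rows = 4+4+4+4+4+4+4+4 = 32

32


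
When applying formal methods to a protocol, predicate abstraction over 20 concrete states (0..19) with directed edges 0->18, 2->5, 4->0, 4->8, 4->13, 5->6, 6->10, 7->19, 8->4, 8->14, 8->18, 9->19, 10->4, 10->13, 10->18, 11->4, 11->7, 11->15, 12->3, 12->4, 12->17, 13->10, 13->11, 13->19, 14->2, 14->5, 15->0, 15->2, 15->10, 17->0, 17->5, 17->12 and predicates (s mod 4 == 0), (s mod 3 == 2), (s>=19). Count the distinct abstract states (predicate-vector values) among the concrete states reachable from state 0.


BFS from 0:
Concrete reachable: {0, 18}
Abstract via predicates (s mod 4 == 0), (s mod 3 == 2), (s>=19):
  (0,0,0) <- {18}
  (1,0,0) <- {0}
Distinct abstract states = 2

2


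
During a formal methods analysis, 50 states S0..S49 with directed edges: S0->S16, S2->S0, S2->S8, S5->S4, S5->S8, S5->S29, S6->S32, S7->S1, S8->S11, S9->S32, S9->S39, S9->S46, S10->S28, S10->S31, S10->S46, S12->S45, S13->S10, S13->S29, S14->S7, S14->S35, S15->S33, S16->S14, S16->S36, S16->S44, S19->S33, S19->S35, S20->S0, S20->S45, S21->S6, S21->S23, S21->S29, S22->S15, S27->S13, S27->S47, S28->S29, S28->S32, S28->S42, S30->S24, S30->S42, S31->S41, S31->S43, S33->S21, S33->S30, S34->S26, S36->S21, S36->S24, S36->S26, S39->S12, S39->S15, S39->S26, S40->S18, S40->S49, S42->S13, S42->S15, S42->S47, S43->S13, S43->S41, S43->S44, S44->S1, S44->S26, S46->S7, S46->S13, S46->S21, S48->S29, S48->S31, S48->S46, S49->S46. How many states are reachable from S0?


BFS from S0:
  layer 0: {S0}
  layer 1: {S16}
  layer 2: {S14, S36, S44}
  layer 3: {S1, S7, S21, S24, S26, S35}
  layer 4: {S6, S23, S29}
  layer 5: {S32}
Reachable set: {S0, S1, S6, S7, S14, S16, S21, S23, S24, S26, S29, S32, S35, S36, S44}
Count = 15

15


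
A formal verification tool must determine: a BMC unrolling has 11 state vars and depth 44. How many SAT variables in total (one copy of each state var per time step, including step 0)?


BMC unrolls to depth k, creating one copy of each state var for steps 0..k.
Step count = 44 + 1 = 45 (steps 0 through 44)
Vars per step = 11
Total = 11 * 45 = 495

495


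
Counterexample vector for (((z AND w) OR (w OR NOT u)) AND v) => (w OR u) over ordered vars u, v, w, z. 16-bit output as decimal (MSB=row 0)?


F1 = (((z AND w) OR (w OR NOT u)) AND v)
F2 = (w OR u)
Counterexample to F1=>F2 is where F1=1 and F2=0.
Evaluate each row (bits = u,v,w,z, MSB first):
  row 0 [0000]: F1=0 F2=0 -> F1&~F2 -> 0
  row 1 [0001]: F1=0 F2=0 -> F1&~F2 -> 0
  row 2 [0010]: F1=0 F2=1 -> F1&~F2 -> 0
  row 3 [0011]: F1=0 F2=1 -> F1&~F2 -> 0
  row 4 [0100]: F1=1 F2=0 -> F1&~F2 -> 1
  row 5 [0101]: F1=1 F2=0 -> F1&~F2 -> 1
  row 6 [0110]: F1=1 F2=1 -> F1&~F2 -> 0
  row 7 [0111]: F1=1 F2=1 -> F1&~F2 -> 0
  row 8 [1000]: F1=0 F2=1 -> F1&~F2 -> 0
  row 9 [1001]: F1=0 F2=1 -> F1&~F2 -> 0
  row 10 [1010]: F1=0 F2=1 -> F1&~F2 -> 0
  row 11 [1011]: F1=0 F2=1 -> F1&~F2 -> 0
  row 12 [1100]: F1=0 F2=1 -> F1&~F2 -> 0
  row 13 [1101]: F1=0 F2=1 -> F1&~F2 -> 0
  row 14 [1110]: F1=1 F2=1 -> F1&~F2 -> 0
  row 15 [1111]: F1=1 F2=1 -> F1&~F2 -> 0
Full result column, 4 rows per line (u,v fixed per line; w,z runs 00..11 left to right):
  rows 0-3 [u,v=00]: 0000  = hex 0
  rows 4-7 [u,v=01]: 1100  = hex C
  rows 8-11 [u,v=10]: 0000  = hex 0
  rows 12-15 [u,v=11]: 0000  = hex 0
Counterexample vector (row 0 .. row 15) = 0000110000000000
Output column grouped in 4s = 0000 1100 0000 0000 = 0x0C00
Convert to decimal digit by digit (value = value*16 + digit):
  0 -> 0
  0*16 + 12 (C) = 12
  12*16 + 0 = 192
  192*16 + 0 = 3072
Decimal = 3072

3072


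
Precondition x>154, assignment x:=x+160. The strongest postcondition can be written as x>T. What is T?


Formula: sp(P, x:=E) = exists old_x. (x = E[old_x/x]) AND P[old_x/x] (old_x is the value of x before the assignment; eliminate old_x by solving x = E[old_x/x] for old_x)
Step 1: Precondition P: x>154, i.e. old_x > 154
Step 2: Assignment gives x = old_x + 160, so old_x = x - 160
Step 3: Substitute into P: x - 160 > 154
Step 4: Simplify: x > 154+160 = 314

314


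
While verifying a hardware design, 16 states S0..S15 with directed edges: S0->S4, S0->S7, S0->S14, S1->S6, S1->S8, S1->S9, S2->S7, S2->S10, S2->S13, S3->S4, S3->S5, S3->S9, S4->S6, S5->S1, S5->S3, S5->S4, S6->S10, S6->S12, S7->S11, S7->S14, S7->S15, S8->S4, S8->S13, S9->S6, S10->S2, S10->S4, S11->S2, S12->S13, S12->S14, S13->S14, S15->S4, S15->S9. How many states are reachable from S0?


BFS from S0:
  layer 0: {S0}
  layer 1: {S4, S7, S14}
  layer 2: {S6, S11, S15}
  layer 3: {S2, S9, S10, S12}
  layer 4: {S13}
Reachable set: {S0, S2, S4, S6, S7, S9, S10, S11, S12, S13, S14, S15}
Count = 12

12


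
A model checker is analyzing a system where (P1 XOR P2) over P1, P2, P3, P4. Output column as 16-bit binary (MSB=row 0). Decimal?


Formula: (P1 XOR P2) over P1, P2, P3, P4 (16 rows)
Evaluate each row (bits = P1,P2,P3,P4, MSB first):
  row 0 [0000]: (0 XOR 0) -> 0
  row 1 [0001]: (0 XOR 0) -> 0
  row 2 [0010]: (0 XOR 0) -> 0
  row 3 [0011]: (0 XOR 0) -> 0
  row 4 [0100]: (0 XOR 1) -> 1
  row 5 [0101]: (0 XOR 1) -> 1
  row 6 [0110]: (0 XOR 1) -> 1
  row 7 [0111]: (0 XOR 1) -> 1
  row 8 [1000]: (1 XOR 0) -> 1
  row 9 [1001]: (1 XOR 0) -> 1
  row 10 [1010]: (1 XOR 0) -> 1
  row 11 [1011]: (1 XOR 0) -> 1
  row 12 [1100]: (1 XOR 1) -> 0
  row 13 [1101]: (1 XOR 1) -> 0
  row 14 [1110]: (1 XOR 1) -> 0
  row 15 [1111]: (1 XOR 1) -> 0
Full result column, 4 rows per line (P1,P2 fixed per line; P3,P4 runs 00..11 left to right):
  rows 0-3 [P1,P2=00]: 0000  = hex 0
  rows 4-7 [P1,P2=01]: 1111  = hex F
  rows 8-11 [P1,P2=10]: 1111  = hex F
  rows 12-15 [P1,P2=11]: 0000  = hex 0
Output column (row 0 .. row 15) = 0000111111110000
Output column grouped in 4s = 0000 1111 1111 0000 = 0x0FF0
Convert to decimal digit by digit (value = value*16 + digit):
  0 -> 0
  0*16 + 15 (F) = 15
  15*16 + 15 (F) = 255
  255*16 + 0 = 4080
Decimal = 4080

4080


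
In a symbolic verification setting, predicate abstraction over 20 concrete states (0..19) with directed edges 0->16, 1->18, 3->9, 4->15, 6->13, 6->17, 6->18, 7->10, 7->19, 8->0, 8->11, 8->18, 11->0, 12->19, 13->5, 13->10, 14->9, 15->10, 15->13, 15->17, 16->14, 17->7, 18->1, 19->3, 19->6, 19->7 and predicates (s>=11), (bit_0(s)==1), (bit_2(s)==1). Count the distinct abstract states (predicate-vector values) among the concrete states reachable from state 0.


BFS from 0:
Concrete reachable: {0, 9, 14, 16}
Abstract via predicates (s>=11), (bit_0(s)==1), (bit_2(s)==1):
  (0,0,0) <- {0}
  (0,1,0) <- {9}
  (1,0,0) <- {16}
  (1,0,1) <- {14}
Distinct abstract states = 4

4


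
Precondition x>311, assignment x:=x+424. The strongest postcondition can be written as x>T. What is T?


Formula: sp(P, x:=E) = exists old_x. (x = E[old_x/x]) AND P[old_x/x] (old_x is the value of x before the assignment; eliminate old_x by solving x = E[old_x/x] for old_x)
Step 1: Precondition P: x>311, i.e. old_x > 311
Step 2: Assignment gives x = old_x + 424, so old_x = x - 424
Step 3: Substitute into P: x - 424 > 311
Step 4: Simplify: x > 311+424 = 735

735


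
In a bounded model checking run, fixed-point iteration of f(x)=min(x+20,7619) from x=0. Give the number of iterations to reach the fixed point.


Step 1: x=0, cap=7619, increment=20
Step 2: x grows by 20 each step until capped at 7619; fixed point is x=7619
Step 3: iterations = ceil(7619/20) = 381

381


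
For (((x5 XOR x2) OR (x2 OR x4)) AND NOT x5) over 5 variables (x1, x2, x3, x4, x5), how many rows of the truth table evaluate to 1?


Formula: (((x5 XOR x2) OR (x2 OR x4)) AND NOT x5) over 5 vars (32 rows)
Evaluate each row (x1, x2, x3, x4, x5 as bits, MSB first):
  row 0 [00000]: (((0 XOR 0) OR (0 OR 0)) AND NOT 0) -> 0
  row 1 [00001]: (((1 XOR 0) OR (0 OR 0)) AND NOT 1) -> 0
  row 2 [00010]: (((0 XOR 0) OR (0 OR 1)) AND NOT 0) -> 1
  row 3 [00011]: (((1 XOR 0) OR (0 OR 1)) AND NOT 1) -> 0
  row 4 [00100]: (((0 XOR 0) OR (0 OR 0)) AND NOT 0) -> 0
  row 5 [00101]: (((1 XOR 0) OR (0 OR 0)) AND NOT 1) -> 0
  row 6 [00110]: (((0 XOR 0) OR (0 OR 1)) AND NOT 0) -> 1
  row 7 [00111]: (((1 XOR 0) OR (0 OR 1)) AND NOT 1) -> 0
  row 8 [01000]: (((0 XOR 1) OR (1 OR 0)) AND NOT 0) -> 1
  row 9 [01001]: (((1 XOR 1) OR (1 OR 0)) AND NOT 1) -> 0
  row 10 [01010]: (((0 XOR 1) OR (1 OR 1)) AND NOT 0) -> 1
  row 11 [01011]: (((1 XOR 1) OR (1 OR 1)) AND NOT 1) -> 0
  row 12 [01100]: (((0 XOR 1) OR (1 OR 0)) AND NOT 0) -> 1
  row 13 [01101]: (((1 XOR 1) OR (1 OR 0)) AND NOT 1) -> 0
  row 14 [01110]: (((0 XOR 1) OR (1 OR 1)) AND NOT 0) -> 1
  row 15 [01111]: (((1 XOR 1) OR (1 OR 1)) AND NOT 1) -> 0
  row 16 [10000]: (((0 XOR 0) OR (0 OR 0)) AND NOT 0) -> 0
  row 17 [10001]: (((1 XOR 0) OR (0 OR 0)) AND NOT 1) -> 0
  row 18 [10010]: (((0 XOR 0) OR (0 OR 1)) AND NOT 0) -> 1
  row 19 [10011]: (((1 XOR 0) OR (0 OR 1)) AND NOT 1) -> 0
  row 20 [10100]: (((0 XOR 0) OR (0 OR 0)) AND NOT 0) -> 0
  row 21 [10101]: (((1 XOR 0) OR (0 OR 0)) AND NOT 1) -> 0
  row 22 [10110]: (((0 XOR 0) OR (0 OR 1)) AND NOT 0) -> 1
  row 23 [10111]: (((1 XOR 0) OR (0 OR 1)) AND NOT 1) -> 0
  row 24 [11000]: (((0 XOR 1) OR (1 OR 0)) AND NOT 0) -> 1
  row 25 [11001]: (((1 XOR 1) OR (1 OR 0)) AND NOT 1) -> 0
  row 26 [11010]: (((0 XOR 1) OR (1 OR 1)) AND NOT 0) -> 1
  row 27 [11011]: (((1 XOR 1) OR (1 OR 1)) AND NOT 1) -> 0
  row 28 [11100]: (((0 XOR 1) OR (1 OR 0)) AND NOT 0) -> 1
  row 29 [11101]: (((1 XOR 1) OR (1 OR 0)) AND NOT 1) -> 0
  row 30 [11110]: (((0 XOR 1) OR (1 OR 1)) AND NOT 0) -> 1
  row 31 [11111]: (((1 XOR 1) OR (1 OR 1)) AND NOT 1) -> 0
Full result column, 8 rows per line (x1,x2 fixed per line; x3,x4,x5 runs 000..111 left to right):
  rows 0-7 [x1,x2=00]: 00100010  (ones: 2)
  rows 8-15 [x1,x2=01]: 10101010  (ones: 4)
  rows 16-23 [x1,x2=10]: 00100010  (ones: 2)
  rows 24-31 [x1,x2=11]: 10101010  (ones: 4)
Count of 1-rows = 2+4+2+4 = 12

12


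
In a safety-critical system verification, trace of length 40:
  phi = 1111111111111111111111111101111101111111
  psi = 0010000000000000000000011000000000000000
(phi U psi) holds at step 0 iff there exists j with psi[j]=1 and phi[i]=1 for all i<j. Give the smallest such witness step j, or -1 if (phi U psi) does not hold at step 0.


(phi U psi) at 0: need smallest j with psi[j]=1 and phi[i]=1 for all i in [0,j).
Scan from step 0:
  step 0: phi=1, psi=0 -> continue
  step 1: phi=1, psi=0 -> continue
  step 2: psi=1 and phi held for [0,2) -> witness found
Witness step = 2

2


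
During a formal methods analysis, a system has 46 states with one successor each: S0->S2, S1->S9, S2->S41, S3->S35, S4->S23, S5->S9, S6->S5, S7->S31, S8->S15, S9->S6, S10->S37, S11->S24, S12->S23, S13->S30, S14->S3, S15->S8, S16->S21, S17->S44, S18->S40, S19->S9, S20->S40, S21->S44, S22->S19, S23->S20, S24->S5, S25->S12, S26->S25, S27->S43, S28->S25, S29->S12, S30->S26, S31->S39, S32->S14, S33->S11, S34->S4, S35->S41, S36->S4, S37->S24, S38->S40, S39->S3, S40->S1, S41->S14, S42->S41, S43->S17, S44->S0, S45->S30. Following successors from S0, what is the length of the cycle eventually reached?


Trace from S0 until a state repeats:
  S0 -> S2 -> S41 -> S14 -> S3 -> S35 -> S41
S41 first seen at step 2, revisited at step 6.
Cycle length = 6 - 2 = 4

4


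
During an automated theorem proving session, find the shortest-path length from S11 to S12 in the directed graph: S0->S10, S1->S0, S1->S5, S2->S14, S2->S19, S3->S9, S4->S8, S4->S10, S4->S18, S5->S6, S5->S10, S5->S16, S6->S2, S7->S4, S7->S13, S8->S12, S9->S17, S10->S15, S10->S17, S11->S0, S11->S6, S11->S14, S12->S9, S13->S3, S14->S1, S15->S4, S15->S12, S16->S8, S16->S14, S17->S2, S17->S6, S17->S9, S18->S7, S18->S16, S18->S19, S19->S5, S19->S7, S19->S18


BFS layer-by-layer from S11:
  dist 0: {S11}
  dist 1: {S0, S6, S14}
  dist 2: {S1, S2, S10}
  dist 3: {S5, S15, S17, S19}
  dist 4: {S4, S7, S9, S12, S16, S18}
  -> S12 reached at distance 4
Shortest path length = 4

4


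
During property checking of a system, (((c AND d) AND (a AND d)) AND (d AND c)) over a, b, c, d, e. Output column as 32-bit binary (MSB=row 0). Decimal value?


Formula: (((c AND d) AND (a AND d)) AND (d AND c)) over a, b, c, d, e (32 rows)
Evaluate each row (bits = a,b,c,d,e, MSB first):
  row 0 [00000]: (((0 AND 0) AND (0 AND 0)) AND (0 AND 0)) -> 0
  row 1 [00001]: (((0 AND 0) AND (0 AND 0)) AND (0 AND 0)) -> 0
  row 2 [00010]: (((0 AND 1) AND (0 AND 1)) AND (1 AND 0)) -> 0
  row 3 [00011]: (((0 AND 1) AND (0 AND 1)) AND (1 AND 0)) -> 0
  row 4 [00100]: (((1 AND 0) AND (0 AND 0)) AND (0 AND 1)) -> 0
  row 5 [00101]: (((1 AND 0) AND (0 AND 0)) AND (0 AND 1)) -> 0
  row 6 [00110]: (((1 AND 1) AND (0 AND 1)) AND (1 AND 1)) -> 0
  row 7 [00111]: (((1 AND 1) AND (0 AND 1)) AND (1 AND 1)) -> 0
  row 8 [01000]: (((0 AND 0) AND (0 AND 0)) AND (0 AND 0)) -> 0
  row 9 [01001]: (((0 AND 0) AND (0 AND 0)) AND (0 AND 0)) -> 0
  row 10 [01010]: (((0 AND 1) AND (0 AND 1)) AND (1 AND 0)) -> 0
  row 11 [01011]: (((0 AND 1) AND (0 AND 1)) AND (1 AND 0)) -> 0
  row 12 [01100]: (((1 AND 0) AND (0 AND 0)) AND (0 AND 1)) -> 0
  row 13 [01101]: (((1 AND 0) AND (0 AND 0)) AND (0 AND 1)) -> 0
  row 14 [01110]: (((1 AND 1) AND (0 AND 1)) AND (1 AND 1)) -> 0
  row 15 [01111]: (((1 AND 1) AND (0 AND 1)) AND (1 AND 1)) -> 0
  row 16 [10000]: (((0 AND 0) AND (1 AND 0)) AND (0 AND 0)) -> 0
  row 17 [10001]: (((0 AND 0) AND (1 AND 0)) AND (0 AND 0)) -> 0
  row 18 [10010]: (((0 AND 1) AND (1 AND 1)) AND (1 AND 0)) -> 0
  row 19 [10011]: (((0 AND 1) AND (1 AND 1)) AND (1 AND 0)) -> 0
  row 20 [10100]: (((1 AND 0) AND (1 AND 0)) AND (0 AND 1)) -> 0
  row 21 [10101]: (((1 AND 0) AND (1 AND 0)) AND (0 AND 1)) -> 0
  row 22 [10110]: (((1 AND 1) AND (1 AND 1)) AND (1 AND 1)) -> 1
  row 23 [10111]: (((1 AND 1) AND (1 AND 1)) AND (1 AND 1)) -> 1
  row 24 [11000]: (((0 AND 0) AND (1 AND 0)) AND (0 AND 0)) -> 0
  row 25 [11001]: (((0 AND 0) AND (1 AND 0)) AND (0 AND 0)) -> 0
  row 26 [11010]: (((0 AND 1) AND (1 AND 1)) AND (1 AND 0)) -> 0
  row 27 [11011]: (((0 AND 1) AND (1 AND 1)) AND (1 AND 0)) -> 0
  row 28 [11100]: (((1 AND 0) AND (1 AND 0)) AND (0 AND 1)) -> 0
  row 29 [11101]: (((1 AND 0) AND (1 AND 0)) AND (0 AND 1)) -> 0
  row 30 [11110]: (((1 AND 1) AND (1 AND 1)) AND (1 AND 1)) -> 1
  row 31 [11111]: (((1 AND 1) AND (1 AND 1)) AND (1 AND 1)) -> 1
Full result column, 4 rows per line (a,b,c fixed per line; d,e runs 00..11 left to right):
  rows 0-3 [a,b,c=000]: 0000  = hex 0
  rows 4-7 [a,b,c=001]: 0000  = hex 0
  rows 8-11 [a,b,c=010]: 0000  = hex 0
  rows 12-15 [a,b,c=011]: 0000  = hex 0
  rows 16-19 [a,b,c=100]: 0000  = hex 0
  rows 20-23 [a,b,c=101]: 0011  = hex 3
  rows 24-27 [a,b,c=110]: 0000  = hex 0
  rows 28-31 [a,b,c=111]: 0011  = hex 3
Output column (row 0 .. row 31) = 00000000000000000000001100000011
Output column grouped in 4s = 0000 0000 0000 0000 0000 0011 0000 0011 = 0x00000303
Convert to decimal digit by digit (value = value*16 + digit):
  0 -> 0
  0*16 + 0 = 0
  0*16 + 0 = 0
  0*16 + 0 = 0
  0*16 + 0 = 0
  0*16 + 3 = 3
  3*16 + 0 = 48
  48*16 + 3 = 771
Decimal = 771

771


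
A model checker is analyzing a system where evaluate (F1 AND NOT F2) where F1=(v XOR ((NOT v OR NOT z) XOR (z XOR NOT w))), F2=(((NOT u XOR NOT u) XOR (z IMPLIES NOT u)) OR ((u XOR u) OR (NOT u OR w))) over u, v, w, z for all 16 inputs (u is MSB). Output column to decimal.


F1 = (v XOR ((NOT v OR NOT z) XOR (z XOR NOT w)))
F2 = (((NOT u XOR NOT u) XOR (z IMPLIES NOT u)) OR ((u XOR u) OR (NOT u OR w)))
Counterexample to F1=>F2 is where F1=1 and F2=0.
Evaluate each row (bits = u,v,w,z, MSB first):
  row 0 [0000]: F1=0 F2=1 -> F1&~F2 -> 0
  row 1 [0001]: F1=1 F2=1 -> F1&~F2 -> 0
  row 2 [0010]: F1=1 F2=1 -> F1&~F2 -> 0
  row 3 [0011]: F1=0 F2=1 -> F1&~F2 -> 0
  row 4 [0100]: F1=1 F2=1 -> F1&~F2 -> 0
  row 5 [0101]: F1=1 F2=1 -> F1&~F2 -> 0
  row 6 [0110]: F1=0 F2=1 -> F1&~F2 -> 0
  row 7 [0111]: F1=0 F2=1 -> F1&~F2 -> 0
  row 8 [1000]: F1=0 F2=1 -> F1&~F2 -> 0
  row 9 [1001]: F1=1 F2=0 -> F1&~F2 -> 1
  row 10 [1010]: F1=1 F2=1 -> F1&~F2 -> 0
  row 11 [1011]: F1=0 F2=1 -> F1&~F2 -> 0
  row 12 [1100]: F1=1 F2=1 -> F1&~F2 -> 0
  row 13 [1101]: F1=1 F2=0 -> F1&~F2 -> 1
  row 14 [1110]: F1=0 F2=1 -> F1&~F2 -> 0
  row 15 [1111]: F1=0 F2=1 -> F1&~F2 -> 0
Full result column, 4 rows per line (u,v fixed per line; w,z runs 00..11 left to right):
  rows 0-3 [u,v=00]: 0000  = hex 0
  rows 4-7 [u,v=01]: 0000  = hex 0
  rows 8-11 [u,v=10]: 0100  = hex 4
  rows 12-15 [u,v=11]: 0100  = hex 4
Counterexample vector (row 0 .. row 15) = 0000000001000100
Output column grouped in 4s = 0000 0000 0100 0100 = 0x0044
Convert to decimal digit by digit (value = value*16 + digit):
  0 -> 0
  0*16 + 0 = 0
  0*16 + 4 = 4
  4*16 + 4 = 68
Decimal = 68

68


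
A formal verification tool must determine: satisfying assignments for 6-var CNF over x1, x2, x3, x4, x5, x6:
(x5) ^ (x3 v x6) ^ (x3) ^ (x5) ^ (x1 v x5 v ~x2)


CNF with 5 clauses over 6 vars (64 assignments).
An assignment satisfies CNF iff every clause has >=1 true literal.
Check each row (bits = x1,x2,x3,x4,x5,x6; clause T/F shown):
  row 0 [000000]: clauses=FFFFT -> 0
  row 1 [000001]: clauses=FTFFT -> 0
  row 2 [000010]: clauses=TFFTT -> 0
  row 3 [000011]: clauses=TTFTT -> 0
  row 4 [000100]: clauses=FFFFT -> 0
  (every remaining row is evaluated the same way; all 64 results are listed next)
Full result column, 8 rows per line (x1,x2,x3 fixed per line; x4,x5,x6 runs 000..111 left to right):
  rows 0-7 [x1,x2,x3=000]: 00000000  (ones: 0)
  rows 8-15 [x1,x2,x3=001]: 00110011  (ones: 4)
  rows 16-23 [x1,x2,x3=010]: 00000000  (ones: 0)
  rows 24-31 [x1,x2,x3=011]: 00110011  (ones: 4)
  rows 32-39 [x1,x2,x3=100]: 00000000  (ones: 0)
  rows 40-47 [x1,x2,x3=101]: 00110011  (ones: 4)
  rows 48-55 [x1,x2,x3=110]: 00000000  (ones: 0)
  rows 56-63 [x1,x2,x3=111]: 00110011  (ones: 4)
Satisfying assignments = 0+4+0+4+0+4+0+4 = 16

16


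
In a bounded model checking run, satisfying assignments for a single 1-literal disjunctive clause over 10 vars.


Step 1: Total=2^10=1024
Step 2: Unsat when all 1 false: 2^9=512
Step 3: Sat=1024-512=512

512


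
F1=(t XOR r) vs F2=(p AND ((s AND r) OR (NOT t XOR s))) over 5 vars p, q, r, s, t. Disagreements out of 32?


F1 = (t XOR r)
F2 = (p AND ((s AND r) OR (NOT t XOR s)))
Evaluate both on each of 32 rows (bits = p,q,r,s,t):
  row 0 [00000]: F1=0 F2=0 -> 0
  row 1 [00001]: F1=1 F2=0 (differ) -> 1
  row 2 [00010]: F1=0 F2=0 -> 0
  row 3 [00011]: F1=1 F2=0 (differ) -> 1
  row 4 [00100]: F1=1 F2=0 (differ) -> 1
  row 5 [00101]: F1=0 F2=0 -> 0
  row 6 [00110]: F1=1 F2=0 (differ) -> 1
  row 7 [00111]: F1=0 F2=0 -> 0
  row 8 [01000]: F1=0 F2=0 -> 0
  row 9 [01001]: F1=1 F2=0 (differ) -> 1
  row 10 [01010]: F1=0 F2=0 -> 0
  row 11 [01011]: F1=1 F2=0 (differ) -> 1
  row 12 [01100]: F1=1 F2=0 (differ) -> 1
  row 13 [01101]: F1=0 F2=0 -> 0
  row 14 [01110]: F1=1 F2=0 (differ) -> 1
  row 15 [01111]: F1=0 F2=0 -> 0
  row 16 [10000]: F1=0 F2=1 (differ) -> 1
  row 17 [10001]: F1=1 F2=0 (differ) -> 1
  row 18 [10010]: F1=0 F2=0 -> 0
  row 19 [10011]: F1=1 F2=1 -> 0
  row 20 [10100]: F1=1 F2=1 -> 0
  row 21 [10101]: F1=0 F2=0 -> 0
  row 22 [10110]: F1=1 F2=1 -> 0
  row 23 [10111]: F1=0 F2=1 (differ) -> 1
  row 24 [11000]: F1=0 F2=1 (differ) -> 1
  row 25 [11001]: F1=1 F2=0 (differ) -> 1
  row 26 [11010]: F1=0 F2=0 -> 0
  row 27 [11011]: F1=1 F2=1 -> 0
  row 28 [11100]: F1=1 F2=1 -> 0
  row 29 [11101]: F1=0 F2=0 -> 0
  row 30 [11110]: F1=1 F2=1 -> 0
  row 31 [11111]: F1=0 F2=1 (differ) -> 1
Full result column, 8 rows per line (p,q fixed per line; r,s,t runs 000..111 left to right):
  rows 0-7 [p,q=00]: 01011010  (ones: 4)
  rows 8-15 [p,q=01]: 01011010  (ones: 4)
  rows 16-23 [p,q=10]: 11000001  (ones: 3)
  rows 24-31 [p,q=11]: 11000001  (ones: 3)
Disagreements = 4+4+3+3 = 14

14
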